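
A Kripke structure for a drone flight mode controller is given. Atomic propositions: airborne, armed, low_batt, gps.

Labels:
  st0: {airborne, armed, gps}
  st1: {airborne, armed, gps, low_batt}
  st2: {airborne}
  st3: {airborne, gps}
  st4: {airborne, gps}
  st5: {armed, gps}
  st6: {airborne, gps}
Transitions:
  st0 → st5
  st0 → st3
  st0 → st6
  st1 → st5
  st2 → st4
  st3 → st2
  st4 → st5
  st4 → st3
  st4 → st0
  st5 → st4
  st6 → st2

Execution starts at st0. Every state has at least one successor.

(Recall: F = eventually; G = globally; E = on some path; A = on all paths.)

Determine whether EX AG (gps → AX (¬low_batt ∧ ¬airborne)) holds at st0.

States satisfying AG (gps → AX (¬low_batt ∧ ¬airborne)): ∅.
States satisfying EX AG (gps → AX (¬low_batt ∧ ¬airborne)): ∅.
No suitable path/successor from st0 witnesses the formula.
st0 ∉ Sat(EX AG (gps → AX (¬low_batt ∧ ¬airborne))).

Does not hold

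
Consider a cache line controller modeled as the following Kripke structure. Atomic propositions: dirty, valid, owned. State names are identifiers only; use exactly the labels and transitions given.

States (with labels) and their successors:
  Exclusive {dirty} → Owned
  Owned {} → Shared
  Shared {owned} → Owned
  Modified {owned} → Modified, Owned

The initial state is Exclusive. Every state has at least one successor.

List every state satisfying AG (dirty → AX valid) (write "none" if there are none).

{Owned, Shared, Modified}

States satisfying dirty → AX valid: {Owned, Shared, Modified}.
States satisfying AG (dirty → AX valid): {Owned, Shared, Modified}.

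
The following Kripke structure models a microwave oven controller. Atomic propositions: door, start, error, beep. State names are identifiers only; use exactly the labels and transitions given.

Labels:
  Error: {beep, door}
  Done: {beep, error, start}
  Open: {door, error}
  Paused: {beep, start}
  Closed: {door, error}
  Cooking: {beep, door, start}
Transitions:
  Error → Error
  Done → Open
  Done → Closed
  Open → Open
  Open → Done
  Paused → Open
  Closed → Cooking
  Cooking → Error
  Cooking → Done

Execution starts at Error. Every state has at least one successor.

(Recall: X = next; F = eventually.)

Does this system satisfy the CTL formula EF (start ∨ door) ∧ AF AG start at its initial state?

Does not hold

States satisfying start ∨ door: {Error, Done, Open, Paused, Closed, Cooking}.
States satisfying EF (start ∨ door): {Error, Done, Open, Paused, Closed, Cooking}.
States satisfying AG start: ∅.
States satisfying AF AG start: ∅.
States satisfying EF (start ∨ door) ∧ AF AG start: ∅.
Error ∉ Sat(EF (start ∨ door) ∧ AF AG start).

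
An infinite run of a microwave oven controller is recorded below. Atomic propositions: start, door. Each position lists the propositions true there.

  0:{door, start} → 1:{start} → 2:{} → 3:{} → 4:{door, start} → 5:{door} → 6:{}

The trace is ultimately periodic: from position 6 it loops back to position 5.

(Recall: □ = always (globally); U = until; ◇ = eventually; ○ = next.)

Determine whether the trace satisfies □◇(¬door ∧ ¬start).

Satisfied

◇(¬door ∧ ¬start) holds at every position 0..6, and those are all positions ever visited, so □◇(¬door ∧ ¬start) holds.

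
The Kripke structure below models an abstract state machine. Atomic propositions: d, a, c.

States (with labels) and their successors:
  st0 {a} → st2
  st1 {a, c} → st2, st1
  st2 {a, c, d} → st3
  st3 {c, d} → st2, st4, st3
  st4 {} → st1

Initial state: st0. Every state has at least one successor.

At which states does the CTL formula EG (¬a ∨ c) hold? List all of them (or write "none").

{st1, st2, st3, st4}

States satisfying ¬a ∨ c: {st1, st2, st3, st4}.
States satisfying EG (¬a ∨ c): {st1, st2, st3, st4}.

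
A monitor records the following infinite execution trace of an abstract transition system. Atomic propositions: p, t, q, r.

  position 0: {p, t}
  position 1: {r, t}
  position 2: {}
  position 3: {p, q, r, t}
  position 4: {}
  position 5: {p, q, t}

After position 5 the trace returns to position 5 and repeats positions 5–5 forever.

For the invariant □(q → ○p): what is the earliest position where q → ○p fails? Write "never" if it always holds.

3

Check q → ○p at each position in order: 0 ✓, 1 ✓, 2 ✓.
At position 3 the labels are {p, q, r, t} and the next position 4 has {}, so q → ○p is false there. This is the first violation.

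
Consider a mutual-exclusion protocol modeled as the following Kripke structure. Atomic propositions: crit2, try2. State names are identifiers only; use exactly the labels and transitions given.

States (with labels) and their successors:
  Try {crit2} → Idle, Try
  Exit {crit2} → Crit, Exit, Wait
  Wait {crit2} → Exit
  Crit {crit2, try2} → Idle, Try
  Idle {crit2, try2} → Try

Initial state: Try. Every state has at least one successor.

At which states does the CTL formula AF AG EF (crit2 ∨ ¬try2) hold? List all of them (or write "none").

{Try, Exit, Wait, Crit, Idle}

States satisfying AG EF (crit2 ∨ ¬try2): {Try, Exit, Wait, Crit, Idle}.
States satisfying AF AG EF (crit2 ∨ ¬try2): {Try, Exit, Wait, Crit, Idle}.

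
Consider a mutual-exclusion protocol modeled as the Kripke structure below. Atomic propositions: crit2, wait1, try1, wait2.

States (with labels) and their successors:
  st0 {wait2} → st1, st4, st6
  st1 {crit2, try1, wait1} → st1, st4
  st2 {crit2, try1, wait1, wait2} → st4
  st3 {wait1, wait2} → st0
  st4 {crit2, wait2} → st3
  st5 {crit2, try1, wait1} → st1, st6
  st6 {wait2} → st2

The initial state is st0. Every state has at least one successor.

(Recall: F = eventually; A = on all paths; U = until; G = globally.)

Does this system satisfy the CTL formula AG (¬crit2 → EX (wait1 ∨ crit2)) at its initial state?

States satisfying ¬crit2 → EX (wait1 ∨ crit2): {st0, st1, st2, st4, st5, st6}.
States satisfying AG (¬crit2 → EX (wait1 ∨ crit2)): ∅.
st3 is reachable from st0 and violates ¬crit2 → EX (wait1 ∨ crit2), so AG fails at st0.
st0 ∉ Sat(AG (¬crit2 → EX (wait1 ∨ crit2))).

Violated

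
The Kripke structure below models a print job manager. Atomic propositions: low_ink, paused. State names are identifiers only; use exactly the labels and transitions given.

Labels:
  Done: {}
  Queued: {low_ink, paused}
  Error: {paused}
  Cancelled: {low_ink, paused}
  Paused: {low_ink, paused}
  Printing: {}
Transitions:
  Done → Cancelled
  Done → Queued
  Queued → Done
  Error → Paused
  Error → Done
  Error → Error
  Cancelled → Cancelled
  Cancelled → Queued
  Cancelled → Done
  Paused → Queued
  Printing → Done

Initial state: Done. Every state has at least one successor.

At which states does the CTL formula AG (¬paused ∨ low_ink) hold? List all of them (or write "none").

States satisfying ¬paused ∨ low_ink: {Done, Queued, Cancelled, Paused, Printing}.
States satisfying AG (¬paused ∨ low_ink): {Done, Queued, Cancelled, Paused, Printing}.

{Done, Queued, Cancelled, Paused, Printing}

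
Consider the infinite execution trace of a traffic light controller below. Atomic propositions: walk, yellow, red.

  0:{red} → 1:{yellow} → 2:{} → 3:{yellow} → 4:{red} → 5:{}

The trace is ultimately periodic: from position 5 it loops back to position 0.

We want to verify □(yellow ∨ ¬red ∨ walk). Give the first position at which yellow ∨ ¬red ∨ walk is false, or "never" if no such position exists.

At position 0 the labels are {red}, so yellow ∨ ¬red ∨ walk is false there. This is the first violation.

0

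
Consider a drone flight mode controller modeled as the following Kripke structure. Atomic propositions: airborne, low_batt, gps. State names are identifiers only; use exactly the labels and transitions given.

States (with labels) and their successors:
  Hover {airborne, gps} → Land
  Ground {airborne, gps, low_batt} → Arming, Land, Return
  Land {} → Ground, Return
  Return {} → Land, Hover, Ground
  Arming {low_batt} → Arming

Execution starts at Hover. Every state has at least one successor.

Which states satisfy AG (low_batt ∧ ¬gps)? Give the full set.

{Arming}

States satisfying low_batt ∧ ¬gps: {Arming}.
States satisfying AG (low_batt ∧ ¬gps): {Arming}.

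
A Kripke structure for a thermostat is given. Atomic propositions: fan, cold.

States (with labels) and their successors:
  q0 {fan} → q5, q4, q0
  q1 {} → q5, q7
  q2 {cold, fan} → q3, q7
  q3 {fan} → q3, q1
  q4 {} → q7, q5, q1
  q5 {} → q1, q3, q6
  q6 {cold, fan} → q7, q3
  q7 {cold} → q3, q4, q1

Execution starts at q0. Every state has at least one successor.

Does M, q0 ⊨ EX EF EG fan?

Holds

States satisfying EF EG fan: {q0, q1, q2, q3, q4, q5, q6, q7}.
States satisfying EX EF EG fan: {q0, q1, q2, q3, q4, q5, q6, q7}.
q0 ∈ Sat(EX EF EG fan).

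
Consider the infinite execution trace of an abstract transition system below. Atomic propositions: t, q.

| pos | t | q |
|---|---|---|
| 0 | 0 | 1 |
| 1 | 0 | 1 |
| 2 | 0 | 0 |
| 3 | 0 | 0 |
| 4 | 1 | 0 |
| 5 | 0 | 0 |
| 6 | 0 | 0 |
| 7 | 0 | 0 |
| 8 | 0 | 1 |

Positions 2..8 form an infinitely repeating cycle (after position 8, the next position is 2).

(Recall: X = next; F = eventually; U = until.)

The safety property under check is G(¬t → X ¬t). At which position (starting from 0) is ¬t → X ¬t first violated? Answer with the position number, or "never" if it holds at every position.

Check ¬t → X ¬t at each position in order: 0 ✓, 1 ✓, 2 ✓.
At position 3 the labels are {} and the next position 4 has {t}, so ¬t → X ¬t is false there. This is the first violation.

3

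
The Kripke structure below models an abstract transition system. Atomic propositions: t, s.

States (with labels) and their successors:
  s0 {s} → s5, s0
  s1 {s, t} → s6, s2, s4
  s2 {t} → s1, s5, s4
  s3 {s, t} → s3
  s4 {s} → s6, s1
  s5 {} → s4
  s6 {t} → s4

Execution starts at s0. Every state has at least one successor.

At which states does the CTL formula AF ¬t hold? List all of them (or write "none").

{s0, s4, s5, s6}

States satisfying ¬t: {s0, s4, s5}.
States satisfying AF ¬t: {s0, s4, s5, s6}.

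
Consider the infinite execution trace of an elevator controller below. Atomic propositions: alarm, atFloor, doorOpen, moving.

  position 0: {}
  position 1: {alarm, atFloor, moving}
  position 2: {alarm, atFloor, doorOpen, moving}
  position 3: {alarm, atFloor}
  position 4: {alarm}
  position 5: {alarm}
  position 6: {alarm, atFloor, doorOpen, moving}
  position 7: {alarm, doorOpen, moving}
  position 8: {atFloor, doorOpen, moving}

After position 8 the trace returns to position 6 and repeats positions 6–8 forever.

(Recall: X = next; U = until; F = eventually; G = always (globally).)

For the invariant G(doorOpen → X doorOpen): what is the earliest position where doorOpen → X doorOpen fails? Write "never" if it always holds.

Check doorOpen → X doorOpen at each position in order: 0 ✓, 1 ✓.
At position 2 the labels are {alarm, atFloor, doorOpen, moving} and the next position 3 has {alarm, atFloor}, so doorOpen → X doorOpen is false there. This is the first violation.

2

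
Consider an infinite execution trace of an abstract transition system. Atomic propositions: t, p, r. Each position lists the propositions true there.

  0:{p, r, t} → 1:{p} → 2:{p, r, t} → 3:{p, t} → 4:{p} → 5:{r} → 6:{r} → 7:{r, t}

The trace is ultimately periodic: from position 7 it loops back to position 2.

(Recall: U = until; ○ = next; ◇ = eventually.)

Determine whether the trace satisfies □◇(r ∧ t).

Yes

◇(r ∧ t) holds at every position 0..7, and those are all positions ever visited, so □◇(r ∧ t) holds.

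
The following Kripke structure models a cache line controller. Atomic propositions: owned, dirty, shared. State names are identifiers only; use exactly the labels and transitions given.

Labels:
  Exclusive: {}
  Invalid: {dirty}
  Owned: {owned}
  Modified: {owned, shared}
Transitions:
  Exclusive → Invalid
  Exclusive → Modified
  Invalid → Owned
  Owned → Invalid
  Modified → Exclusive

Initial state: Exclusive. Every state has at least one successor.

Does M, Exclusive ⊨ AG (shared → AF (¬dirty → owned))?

Holds

States satisfying shared → AF (¬dirty → owned): {Exclusive, Invalid, Owned, Modified}.
States satisfying AG (shared → AF (¬dirty → owned)): {Exclusive, Invalid, Owned, Modified}.
Every state reachable from Exclusive satisfies shared → AF (¬dirty → owned).
Exclusive ∈ Sat(AG (shared → AF (¬dirty → owned))).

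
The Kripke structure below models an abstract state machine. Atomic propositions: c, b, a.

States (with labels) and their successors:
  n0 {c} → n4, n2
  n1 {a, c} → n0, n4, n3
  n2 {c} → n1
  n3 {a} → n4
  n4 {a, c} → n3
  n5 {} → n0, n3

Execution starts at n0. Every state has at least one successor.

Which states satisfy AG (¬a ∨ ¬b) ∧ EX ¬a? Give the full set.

{n0, n1, n5}

States satisfying ¬a ∨ ¬b: {n0, n1, n2, n3, n4, n5}.
States satisfying AG (¬a ∨ ¬b): {n0, n1, n2, n3, n4, n5}.
States satisfying ¬a: {n0, n2, n5}.
States satisfying EX ¬a: {n0, n1, n5}.
States satisfying AG (¬a ∨ ¬b) ∧ EX ¬a: {n0, n1, n5}.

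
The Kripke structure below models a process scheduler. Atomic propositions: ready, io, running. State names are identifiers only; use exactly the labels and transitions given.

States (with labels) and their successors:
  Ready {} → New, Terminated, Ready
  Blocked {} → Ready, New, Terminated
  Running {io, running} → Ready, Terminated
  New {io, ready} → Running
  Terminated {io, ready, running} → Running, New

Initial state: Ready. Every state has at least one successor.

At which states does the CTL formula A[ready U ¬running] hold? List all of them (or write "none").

{Ready, Blocked, New}

States satisfying ready: {New, Terminated}.
States satisfying ¬running: {Ready, Blocked, New}.
States satisfying A[ready U ¬running]: {Ready, Blocked, New}.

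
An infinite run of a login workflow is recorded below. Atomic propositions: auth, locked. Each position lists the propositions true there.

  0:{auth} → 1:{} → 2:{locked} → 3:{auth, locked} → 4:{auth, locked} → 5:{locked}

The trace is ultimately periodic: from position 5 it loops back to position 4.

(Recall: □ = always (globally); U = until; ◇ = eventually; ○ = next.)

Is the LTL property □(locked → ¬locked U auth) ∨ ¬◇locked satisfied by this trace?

locked → ¬locked U auth must hold at every position from 0 onward. It fails at position 2, so □(locked → ¬locked U auth) is false.
Positions where locked holds: 2, 3, 4, 5.
Check ¬locked U auth at each: 2→fails, 3→ok, 4→ok, 5→fails.
At position 0: □(locked → ¬locked U auth) is false; ¬◇locked is false; so □(locked → ¬locked U auth) ∨ ¬◇locked is false.

Violated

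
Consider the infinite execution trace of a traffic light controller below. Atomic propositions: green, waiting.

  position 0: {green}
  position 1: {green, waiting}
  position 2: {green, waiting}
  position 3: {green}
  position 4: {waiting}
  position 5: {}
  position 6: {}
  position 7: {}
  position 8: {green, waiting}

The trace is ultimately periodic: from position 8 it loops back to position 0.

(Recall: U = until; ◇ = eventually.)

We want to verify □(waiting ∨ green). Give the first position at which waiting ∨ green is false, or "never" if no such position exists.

Check waiting ∨ green at each position in order: 0 ✓, 1 ✓, 2 ✓, 3 ✓, 4 ✓.
At position 5 the labels are {}, so waiting ∨ green is false there. This is the first violation.

5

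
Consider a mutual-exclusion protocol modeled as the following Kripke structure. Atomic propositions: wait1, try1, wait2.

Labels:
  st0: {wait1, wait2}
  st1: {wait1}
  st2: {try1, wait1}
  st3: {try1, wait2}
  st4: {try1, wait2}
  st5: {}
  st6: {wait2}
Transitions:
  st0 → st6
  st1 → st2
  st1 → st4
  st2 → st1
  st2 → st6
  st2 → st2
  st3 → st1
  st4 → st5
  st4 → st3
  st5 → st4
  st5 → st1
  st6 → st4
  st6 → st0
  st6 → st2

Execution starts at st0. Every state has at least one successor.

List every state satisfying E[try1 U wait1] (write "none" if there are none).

States satisfying try1: {st2, st3, st4}.
States satisfying wait1: {st0, st1, st2}.
States satisfying E[try1 U wait1]: {st0, st1, st2, st3, st4}.

{st0, st1, st2, st3, st4}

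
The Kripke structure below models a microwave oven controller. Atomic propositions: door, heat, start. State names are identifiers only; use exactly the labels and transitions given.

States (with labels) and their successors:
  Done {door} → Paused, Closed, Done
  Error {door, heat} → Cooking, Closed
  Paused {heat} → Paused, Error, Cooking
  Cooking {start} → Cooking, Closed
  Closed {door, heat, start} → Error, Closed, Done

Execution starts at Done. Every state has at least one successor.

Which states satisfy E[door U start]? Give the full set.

States satisfying door: {Done, Error, Closed}.
States satisfying start: {Cooking, Closed}.
States satisfying E[door U start]: {Done, Error, Cooking, Closed}.

{Done, Error, Cooking, Closed}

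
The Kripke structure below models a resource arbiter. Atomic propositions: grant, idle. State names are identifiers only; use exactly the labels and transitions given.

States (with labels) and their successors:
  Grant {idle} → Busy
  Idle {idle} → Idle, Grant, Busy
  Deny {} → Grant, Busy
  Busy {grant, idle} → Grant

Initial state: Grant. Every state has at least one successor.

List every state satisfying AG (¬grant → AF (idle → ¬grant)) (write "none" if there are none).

{Grant, Idle, Deny, Busy}

States satisfying ¬grant → AF (idle → ¬grant): {Grant, Idle, Deny, Busy}.
States satisfying AG (¬grant → AF (idle → ¬grant)): {Grant, Idle, Deny, Busy}.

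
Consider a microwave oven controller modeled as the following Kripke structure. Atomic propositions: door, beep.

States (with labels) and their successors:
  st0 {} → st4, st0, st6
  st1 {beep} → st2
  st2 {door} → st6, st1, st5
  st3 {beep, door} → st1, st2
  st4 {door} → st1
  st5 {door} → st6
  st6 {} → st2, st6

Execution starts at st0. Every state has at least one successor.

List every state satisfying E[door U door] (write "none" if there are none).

States satisfying door: {st2, st3, st4, st5}.
States satisfying E[door U door]: {st2, st3, st4, st5}.

{st2, st3, st4, st5}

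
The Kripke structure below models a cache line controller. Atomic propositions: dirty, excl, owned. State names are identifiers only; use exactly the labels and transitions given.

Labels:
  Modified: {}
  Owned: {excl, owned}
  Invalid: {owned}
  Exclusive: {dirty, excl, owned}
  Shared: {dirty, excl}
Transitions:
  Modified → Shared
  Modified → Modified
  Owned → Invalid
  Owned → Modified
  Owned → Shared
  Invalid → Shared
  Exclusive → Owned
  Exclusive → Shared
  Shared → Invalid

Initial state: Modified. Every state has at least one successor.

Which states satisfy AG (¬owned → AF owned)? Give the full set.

States satisfying ¬owned → AF owned: {Owned, Invalid, Exclusive, Shared}.
States satisfying AG (¬owned → AF owned): {Invalid, Shared}.

{Invalid, Shared}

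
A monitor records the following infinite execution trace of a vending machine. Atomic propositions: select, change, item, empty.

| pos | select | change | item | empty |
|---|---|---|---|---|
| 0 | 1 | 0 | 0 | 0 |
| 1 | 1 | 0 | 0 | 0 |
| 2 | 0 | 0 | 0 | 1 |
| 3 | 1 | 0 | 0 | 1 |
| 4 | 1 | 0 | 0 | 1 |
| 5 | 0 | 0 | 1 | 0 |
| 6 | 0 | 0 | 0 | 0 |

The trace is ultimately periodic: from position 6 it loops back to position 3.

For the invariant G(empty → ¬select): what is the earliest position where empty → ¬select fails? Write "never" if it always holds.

Check empty → ¬select at each position in order: 0 ✓, 1 ✓, 2 ✓.
At position 3 the labels are {empty, select}, so empty → ¬select is false there. This is the first violation.

3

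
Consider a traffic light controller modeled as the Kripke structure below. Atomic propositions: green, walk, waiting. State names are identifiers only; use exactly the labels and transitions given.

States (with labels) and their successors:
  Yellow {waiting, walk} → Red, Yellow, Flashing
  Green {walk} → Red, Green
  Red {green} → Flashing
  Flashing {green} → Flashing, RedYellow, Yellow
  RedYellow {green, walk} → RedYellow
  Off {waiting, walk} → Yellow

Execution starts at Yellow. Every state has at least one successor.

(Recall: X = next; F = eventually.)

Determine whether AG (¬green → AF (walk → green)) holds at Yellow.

States satisfying ¬green → AF (walk → green): {Red, Flashing, RedYellow}.
States satisfying AG (¬green → AF (walk → green)): {RedYellow}.
Yellow is reachable from Yellow and violates ¬green → AF (walk → green), so AG fails at Yellow.
Yellow ∉ Sat(AG (¬green → AF (walk → green))).

Violated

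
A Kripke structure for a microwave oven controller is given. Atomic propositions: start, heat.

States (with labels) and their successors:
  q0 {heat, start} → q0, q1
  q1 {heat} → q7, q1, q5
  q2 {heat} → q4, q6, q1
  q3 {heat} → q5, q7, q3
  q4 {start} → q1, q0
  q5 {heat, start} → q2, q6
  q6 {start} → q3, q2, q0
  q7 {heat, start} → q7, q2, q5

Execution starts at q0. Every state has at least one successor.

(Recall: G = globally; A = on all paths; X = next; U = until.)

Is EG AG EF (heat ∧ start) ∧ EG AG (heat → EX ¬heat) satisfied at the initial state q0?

No

States satisfying AG EF (heat ∧ start): {q0, q1, q2, q3, q4, q5, q6, q7}.
States satisfying EG AG EF (heat ∧ start): {q0, q1, q2, q3, q4, q5, q6, q7}.
States satisfying AG (heat → EX ¬heat): ∅.
States satisfying EG AG (heat → EX ¬heat): ∅.
States satisfying EG AG EF (heat ∧ start) ∧ EG AG (heat → EX ¬heat): ∅.
q0 ∉ Sat(EG AG EF (heat ∧ start) ∧ EG AG (heat → EX ¬heat)).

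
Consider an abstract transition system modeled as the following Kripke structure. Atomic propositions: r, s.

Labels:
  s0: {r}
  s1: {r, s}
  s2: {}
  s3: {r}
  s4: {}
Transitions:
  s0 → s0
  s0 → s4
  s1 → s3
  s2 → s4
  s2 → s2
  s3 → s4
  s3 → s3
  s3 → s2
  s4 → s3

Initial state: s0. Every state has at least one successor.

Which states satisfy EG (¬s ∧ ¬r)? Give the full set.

States satisfying ¬s ∧ ¬r: {s2, s4}.
States satisfying EG (¬s ∧ ¬r): {s2}.

{s2}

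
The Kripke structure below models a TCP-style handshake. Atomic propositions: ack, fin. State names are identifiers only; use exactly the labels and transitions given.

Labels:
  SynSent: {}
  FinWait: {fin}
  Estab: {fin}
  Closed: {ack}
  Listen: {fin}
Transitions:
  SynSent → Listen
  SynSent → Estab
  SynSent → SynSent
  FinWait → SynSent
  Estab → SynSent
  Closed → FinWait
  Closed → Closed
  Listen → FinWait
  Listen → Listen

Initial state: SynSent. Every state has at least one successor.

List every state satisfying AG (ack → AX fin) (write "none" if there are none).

States satisfying ack → AX fin: {SynSent, FinWait, Estab, Listen}.
States satisfying AG (ack → AX fin): {SynSent, FinWait, Estab, Listen}.

{SynSent, FinWait, Estab, Listen}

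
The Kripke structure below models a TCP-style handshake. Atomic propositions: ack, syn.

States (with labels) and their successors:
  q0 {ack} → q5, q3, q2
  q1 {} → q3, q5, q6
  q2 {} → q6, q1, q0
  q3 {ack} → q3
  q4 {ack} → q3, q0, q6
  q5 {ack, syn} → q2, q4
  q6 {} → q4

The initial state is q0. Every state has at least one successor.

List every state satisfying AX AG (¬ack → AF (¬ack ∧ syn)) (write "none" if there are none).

States satisfying AG (¬ack → AF (¬ack ∧ syn)): {q3}.
States satisfying AX AG (¬ack → AF (¬ack ∧ syn)): {q3}.

{q3}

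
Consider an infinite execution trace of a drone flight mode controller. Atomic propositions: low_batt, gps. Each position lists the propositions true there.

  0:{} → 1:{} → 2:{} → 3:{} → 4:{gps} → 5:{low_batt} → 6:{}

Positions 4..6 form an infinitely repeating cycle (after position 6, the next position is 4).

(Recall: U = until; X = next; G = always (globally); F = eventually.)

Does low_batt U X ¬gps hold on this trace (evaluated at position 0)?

Holds

Walking from position 0: X ¬gps first holds at position 0, and low_batt holds at every earlier position along the way, so low_batt U X ¬gps holds.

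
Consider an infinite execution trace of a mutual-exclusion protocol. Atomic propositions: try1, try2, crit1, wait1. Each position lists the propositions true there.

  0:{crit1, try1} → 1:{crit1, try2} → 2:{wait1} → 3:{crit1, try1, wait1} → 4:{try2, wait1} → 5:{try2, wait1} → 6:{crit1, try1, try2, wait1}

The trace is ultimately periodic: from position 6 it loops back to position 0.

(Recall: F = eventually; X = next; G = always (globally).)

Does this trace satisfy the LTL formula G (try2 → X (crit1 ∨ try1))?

try2 → X (crit1 ∨ try1) must hold at every position from 0 onward. It fails at position 1, so G (try2 → X (crit1 ∨ try1)) is false.
Positions where try2 holds: 1, 4, 5, 6.
Check X (crit1 ∨ try1) at each: 1→fails, 4→fails, 5→ok, 6→ok.

No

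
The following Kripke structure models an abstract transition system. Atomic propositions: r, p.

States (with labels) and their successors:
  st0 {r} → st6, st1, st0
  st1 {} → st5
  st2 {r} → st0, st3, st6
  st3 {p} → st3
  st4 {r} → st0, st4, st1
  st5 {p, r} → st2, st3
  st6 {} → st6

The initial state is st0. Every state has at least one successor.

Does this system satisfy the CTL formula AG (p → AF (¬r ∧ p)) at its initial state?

States satisfying p → AF (¬r ∧ p): {st0, st1, st2, st3, st4, st6}.
States satisfying AG (p → AF (¬r ∧ p)): {st3, st6}.
st5 is reachable from st0 and violates p → AF (¬r ∧ p), so AG fails at st0.
st0 ∉ Sat(AG (p → AF (¬r ∧ p))).

No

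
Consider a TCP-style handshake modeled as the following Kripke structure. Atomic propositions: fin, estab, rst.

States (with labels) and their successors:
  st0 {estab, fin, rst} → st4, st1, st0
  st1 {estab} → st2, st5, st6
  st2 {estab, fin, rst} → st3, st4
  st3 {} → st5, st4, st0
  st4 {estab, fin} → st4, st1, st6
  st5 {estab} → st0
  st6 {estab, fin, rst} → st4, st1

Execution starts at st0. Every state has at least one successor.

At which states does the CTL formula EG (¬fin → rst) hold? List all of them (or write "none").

States satisfying ¬fin → rst: {st0, st2, st4, st6}.
States satisfying EG (¬fin → rst): {st0, st2, st4, st6}.

{st0, st2, st4, st6}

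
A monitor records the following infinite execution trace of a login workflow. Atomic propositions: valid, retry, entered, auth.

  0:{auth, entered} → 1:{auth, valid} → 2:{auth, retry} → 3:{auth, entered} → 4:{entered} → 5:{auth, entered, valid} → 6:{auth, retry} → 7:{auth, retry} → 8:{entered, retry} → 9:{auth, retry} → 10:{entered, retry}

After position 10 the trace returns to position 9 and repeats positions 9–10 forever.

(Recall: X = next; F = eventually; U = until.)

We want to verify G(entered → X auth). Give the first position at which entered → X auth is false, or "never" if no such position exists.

Check entered → X auth at each position in order: 0 ✓, 1 ✓, 2 ✓.
At position 3 the labels are {auth, entered} and the next position 4 has {entered}, so entered → X auth is false there. This is the first violation.

3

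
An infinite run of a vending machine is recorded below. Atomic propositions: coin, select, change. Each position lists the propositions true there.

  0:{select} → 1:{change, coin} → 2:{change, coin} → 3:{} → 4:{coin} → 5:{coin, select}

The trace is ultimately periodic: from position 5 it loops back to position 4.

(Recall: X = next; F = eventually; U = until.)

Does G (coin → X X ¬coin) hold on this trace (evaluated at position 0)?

Does not hold

coin → X X ¬coin must hold at every position from 0 onward. It fails at position 2, so G (coin → X X ¬coin) is false.
Positions where coin holds: 1, 2, 4, 5.
Check X X ¬coin at each: 1→ok, 2→fails, 4→fails, 5→fails.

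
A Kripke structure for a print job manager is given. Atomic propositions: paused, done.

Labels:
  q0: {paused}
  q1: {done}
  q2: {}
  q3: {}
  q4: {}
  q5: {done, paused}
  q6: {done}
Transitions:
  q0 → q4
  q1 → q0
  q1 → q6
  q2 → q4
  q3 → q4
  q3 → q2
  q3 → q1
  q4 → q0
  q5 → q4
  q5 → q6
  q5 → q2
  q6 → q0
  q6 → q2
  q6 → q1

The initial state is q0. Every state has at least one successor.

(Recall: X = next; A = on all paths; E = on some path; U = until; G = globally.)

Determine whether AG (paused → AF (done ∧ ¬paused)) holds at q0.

States satisfying paused → AF (done ∧ ¬paused): {q1, q2, q3, q4, q6}.
States satisfying AG (paused → AF (done ∧ ¬paused)): ∅.
q0 is reachable from q0 and violates paused → AF (done ∧ ¬paused), so AG fails at q0.
q0 ∉ Sat(AG (paused → AF (done ∧ ¬paused))).

No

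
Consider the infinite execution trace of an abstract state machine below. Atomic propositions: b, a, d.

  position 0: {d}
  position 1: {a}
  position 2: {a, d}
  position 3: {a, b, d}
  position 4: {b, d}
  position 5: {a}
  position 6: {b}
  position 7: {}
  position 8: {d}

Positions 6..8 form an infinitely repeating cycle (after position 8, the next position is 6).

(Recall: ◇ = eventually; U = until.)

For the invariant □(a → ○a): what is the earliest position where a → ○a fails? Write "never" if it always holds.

Check a → ○a at each position in order: 0 ✓, 1 ✓, 2 ✓.
At position 3 the labels are {a, b, d} and the next position 4 has {b, d}, so a → ○a is false there. This is the first violation.

3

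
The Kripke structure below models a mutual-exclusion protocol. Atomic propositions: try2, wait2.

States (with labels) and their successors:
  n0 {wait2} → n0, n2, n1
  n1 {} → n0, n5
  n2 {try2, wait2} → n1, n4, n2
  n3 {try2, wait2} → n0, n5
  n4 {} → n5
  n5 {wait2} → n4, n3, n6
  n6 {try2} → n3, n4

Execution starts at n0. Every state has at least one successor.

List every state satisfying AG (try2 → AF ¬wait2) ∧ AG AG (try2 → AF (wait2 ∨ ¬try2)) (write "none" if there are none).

States satisfying try2 → AF ¬wait2: {n0, n1, n4, n5, n6}.
States satisfying AG (try2 → AF ¬wait2): ∅.
States satisfying AG (try2 → AF (wait2 ∨ ¬try2)): {n0, n1, n2, n3, n4, n5, n6}.
States satisfying AG AG (try2 → AF (wait2 ∨ ¬try2)): {n0, n1, n2, n3, n4, n5, n6}.
States satisfying AG (try2 → AF ¬wait2) ∧ AG AG (try2 → AF (wait2 ∨ ¬try2)): ∅.

none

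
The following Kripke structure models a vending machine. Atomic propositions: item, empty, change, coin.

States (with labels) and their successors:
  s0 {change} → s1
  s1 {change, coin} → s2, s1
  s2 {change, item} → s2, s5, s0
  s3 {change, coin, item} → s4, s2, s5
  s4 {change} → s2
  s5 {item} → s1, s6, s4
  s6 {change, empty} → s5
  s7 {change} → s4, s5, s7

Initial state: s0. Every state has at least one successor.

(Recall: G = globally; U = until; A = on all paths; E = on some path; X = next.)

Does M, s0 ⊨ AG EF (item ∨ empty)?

Satisfied

States satisfying EF (item ∨ empty): {s0, s1, s2, s3, s4, s5, s6, s7}.
States satisfying AG EF (item ∨ empty): {s0, s1, s2, s3, s4, s5, s6, s7}.
Every state reachable from s0 satisfies EF (item ∨ empty).
s0 ∈ Sat(AG EF (item ∨ empty)).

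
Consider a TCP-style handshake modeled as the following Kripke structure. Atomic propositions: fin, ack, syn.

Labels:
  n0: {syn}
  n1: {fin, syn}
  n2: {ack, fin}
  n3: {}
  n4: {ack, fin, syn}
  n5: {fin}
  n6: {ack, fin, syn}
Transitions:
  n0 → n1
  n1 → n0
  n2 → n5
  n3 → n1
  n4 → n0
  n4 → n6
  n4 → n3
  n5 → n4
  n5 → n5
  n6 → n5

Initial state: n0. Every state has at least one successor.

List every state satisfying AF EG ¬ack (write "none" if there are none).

{n0, n1, n2, n3, n4, n5, n6}

States satisfying EG ¬ack: {n0, n1, n3, n5}.
States satisfying AF EG ¬ack: {n0, n1, n2, n3, n4, n5, n6}.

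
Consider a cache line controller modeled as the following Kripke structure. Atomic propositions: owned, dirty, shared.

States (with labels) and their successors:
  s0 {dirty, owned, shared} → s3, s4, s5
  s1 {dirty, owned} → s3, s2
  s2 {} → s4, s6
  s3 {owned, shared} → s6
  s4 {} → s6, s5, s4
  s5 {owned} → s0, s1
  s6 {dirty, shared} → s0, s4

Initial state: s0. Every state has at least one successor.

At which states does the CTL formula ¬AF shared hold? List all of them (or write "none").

States satisfying shared: {s0, s3, s6}.
States satisfying AF shared: {s0, s3, s6}.
States satisfying ¬AF shared: {s1, s2, s4, s5}.

{s1, s2, s4, s5}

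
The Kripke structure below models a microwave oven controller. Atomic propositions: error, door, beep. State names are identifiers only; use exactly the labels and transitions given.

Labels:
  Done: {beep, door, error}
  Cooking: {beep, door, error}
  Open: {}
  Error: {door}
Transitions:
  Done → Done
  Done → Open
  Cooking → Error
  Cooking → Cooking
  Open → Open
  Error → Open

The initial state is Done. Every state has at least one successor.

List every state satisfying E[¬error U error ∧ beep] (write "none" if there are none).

{Done, Cooking}

States satisfying ¬error: {Open, Error}.
States satisfying error ∧ beep: {Done, Cooking}.
States satisfying E[¬error U error ∧ beep]: {Done, Cooking}.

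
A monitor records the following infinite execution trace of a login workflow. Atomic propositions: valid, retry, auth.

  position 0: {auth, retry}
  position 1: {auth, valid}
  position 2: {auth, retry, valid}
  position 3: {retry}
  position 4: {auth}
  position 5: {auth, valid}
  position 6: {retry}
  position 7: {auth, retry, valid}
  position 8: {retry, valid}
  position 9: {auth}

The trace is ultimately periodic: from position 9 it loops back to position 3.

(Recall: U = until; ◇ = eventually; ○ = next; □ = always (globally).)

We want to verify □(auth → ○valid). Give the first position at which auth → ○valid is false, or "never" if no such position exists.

Check auth → ○valid at each position in order: 0 ✓, 1 ✓.
At position 2 the labels are {auth, retry, valid} and the next position 3 has {retry}, so auth → ○valid is false there. This is the first violation.

2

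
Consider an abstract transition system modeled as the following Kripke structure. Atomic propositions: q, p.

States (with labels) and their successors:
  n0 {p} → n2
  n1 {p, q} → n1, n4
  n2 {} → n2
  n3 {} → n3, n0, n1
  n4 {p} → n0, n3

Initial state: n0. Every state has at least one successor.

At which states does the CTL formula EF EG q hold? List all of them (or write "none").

{n1, n3, n4}

States satisfying EG q: {n1}.
States satisfying EF EG q: {n1, n3, n4}.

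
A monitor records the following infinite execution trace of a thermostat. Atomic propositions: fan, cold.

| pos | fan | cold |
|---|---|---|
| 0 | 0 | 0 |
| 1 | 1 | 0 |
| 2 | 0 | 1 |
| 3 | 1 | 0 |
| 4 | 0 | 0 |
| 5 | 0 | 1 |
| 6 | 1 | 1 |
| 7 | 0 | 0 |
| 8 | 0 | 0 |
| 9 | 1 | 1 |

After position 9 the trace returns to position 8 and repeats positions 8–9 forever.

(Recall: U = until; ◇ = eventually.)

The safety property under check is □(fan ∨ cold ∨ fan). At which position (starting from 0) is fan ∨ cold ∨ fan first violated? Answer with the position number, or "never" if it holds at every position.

At position 0 the labels are {}, so fan ∨ cold ∨ fan is false there. This is the first violation.

0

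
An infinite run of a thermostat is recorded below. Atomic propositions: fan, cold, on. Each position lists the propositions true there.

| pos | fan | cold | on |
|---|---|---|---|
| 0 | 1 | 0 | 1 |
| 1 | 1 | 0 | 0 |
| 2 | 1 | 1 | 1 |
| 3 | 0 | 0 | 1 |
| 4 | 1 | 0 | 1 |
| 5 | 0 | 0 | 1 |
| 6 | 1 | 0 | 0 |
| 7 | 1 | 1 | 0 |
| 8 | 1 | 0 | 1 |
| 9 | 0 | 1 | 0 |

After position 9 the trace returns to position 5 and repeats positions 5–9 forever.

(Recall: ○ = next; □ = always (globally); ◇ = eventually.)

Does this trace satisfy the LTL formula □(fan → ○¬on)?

fan → ○¬on must hold at every position from 0 onward. It fails at position 1, so □(fan → ○¬on) is false.
Positions where fan holds: 0, 1, 2, 4, 6, 7, 8.
Check ○¬on at each: 0→ok, 1→fails, 2→fails, 4→fails, 6→ok, 7→fails, 8→ok.

Does not hold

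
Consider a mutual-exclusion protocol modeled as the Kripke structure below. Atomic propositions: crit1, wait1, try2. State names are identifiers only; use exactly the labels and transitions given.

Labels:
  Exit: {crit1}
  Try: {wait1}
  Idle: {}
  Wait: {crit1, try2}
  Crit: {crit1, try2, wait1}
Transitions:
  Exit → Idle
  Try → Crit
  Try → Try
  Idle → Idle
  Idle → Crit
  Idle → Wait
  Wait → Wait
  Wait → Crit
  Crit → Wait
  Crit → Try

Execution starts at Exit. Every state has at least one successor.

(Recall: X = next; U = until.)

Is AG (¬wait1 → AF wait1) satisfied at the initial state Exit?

Does not hold

States satisfying ¬wait1 → AF wait1: {Try, Crit}.
States satisfying AG (¬wait1 → AF wait1): ∅.
Exit is reachable from Exit and violates ¬wait1 → AF wait1, so AG fails at Exit.
Exit ∉ Sat(AG (¬wait1 → AF wait1)).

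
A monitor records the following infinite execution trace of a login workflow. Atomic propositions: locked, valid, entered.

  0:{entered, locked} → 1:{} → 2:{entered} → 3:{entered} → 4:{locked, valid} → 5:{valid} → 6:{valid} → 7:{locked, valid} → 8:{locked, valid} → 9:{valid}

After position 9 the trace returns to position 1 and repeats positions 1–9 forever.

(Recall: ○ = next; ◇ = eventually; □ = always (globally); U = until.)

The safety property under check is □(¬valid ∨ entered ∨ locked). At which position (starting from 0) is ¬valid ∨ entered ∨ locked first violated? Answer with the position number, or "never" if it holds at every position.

Check ¬valid ∨ entered ∨ locked at each position in order: 0 ✓, 1 ✓, 2 ✓, 3 ✓, 4 ✓.
At position 5 the labels are {valid}, so ¬valid ∨ entered ∨ locked is false there. This is the first violation.

5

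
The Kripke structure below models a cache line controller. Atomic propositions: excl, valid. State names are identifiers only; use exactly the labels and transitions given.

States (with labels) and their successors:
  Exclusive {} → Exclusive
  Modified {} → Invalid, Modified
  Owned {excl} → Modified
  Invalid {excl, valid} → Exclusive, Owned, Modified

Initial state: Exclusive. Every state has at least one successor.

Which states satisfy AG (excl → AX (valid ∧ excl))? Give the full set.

{Exclusive}

States satisfying excl → AX (valid ∧ excl): {Exclusive, Modified}.
States satisfying AG (excl → AX (valid ∧ excl)): {Exclusive}.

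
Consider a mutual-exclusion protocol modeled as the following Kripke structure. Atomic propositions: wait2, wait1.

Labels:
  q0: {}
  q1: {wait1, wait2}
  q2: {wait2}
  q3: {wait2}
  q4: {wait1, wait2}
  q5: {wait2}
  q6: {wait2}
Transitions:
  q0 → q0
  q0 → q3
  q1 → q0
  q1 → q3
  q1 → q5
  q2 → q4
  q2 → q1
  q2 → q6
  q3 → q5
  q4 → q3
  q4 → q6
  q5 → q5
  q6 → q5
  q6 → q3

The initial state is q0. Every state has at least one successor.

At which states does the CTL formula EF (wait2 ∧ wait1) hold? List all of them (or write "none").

States satisfying wait2 ∧ wait1: {q1, q4}.
States satisfying EF (wait2 ∧ wait1): {q1, q2, q4}.

{q1, q2, q4}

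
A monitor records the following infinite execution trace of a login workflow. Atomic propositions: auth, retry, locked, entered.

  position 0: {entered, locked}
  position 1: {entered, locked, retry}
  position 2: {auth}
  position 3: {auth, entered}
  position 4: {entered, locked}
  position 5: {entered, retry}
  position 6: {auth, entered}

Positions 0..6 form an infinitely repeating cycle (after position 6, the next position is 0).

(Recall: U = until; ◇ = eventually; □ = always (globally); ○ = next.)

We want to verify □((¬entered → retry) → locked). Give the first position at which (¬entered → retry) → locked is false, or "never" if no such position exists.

3

Check (¬entered → retry) → locked at each position in order: 0 ✓, 1 ✓, 2 ✓.
At position 3 the labels are {auth, entered}, so (¬entered → retry) → locked is false there. This is the first violation.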